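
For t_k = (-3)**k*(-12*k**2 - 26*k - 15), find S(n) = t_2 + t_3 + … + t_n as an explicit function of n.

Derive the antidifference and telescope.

S(n) = -24*(-3)**n*n - 15*(-3)**n + 3*(-3)**(n + 1)*n**2 - 144

Ratio r(k) = 3*(-12*k**2 - 50*k - 53)/(12*k**2 + 26*k + 15).
Factor: A=-3; B=1; C=k**2 + 13*k/6 + 5/4.
Need (-3)·f(k+1) − (1)·f(k) = k**2 + 13*k/6 + 5/4.
Degrees (0,0,2) ⇒ d ≤ 2.
A polynomial solution: f(k) = -k*(3*k + 2)/12.
Get s_k = R·t_k = (-3)**k*k*(3*k + 2) with R(k) = B(k−1)f(k)/C(k) = -k*(3*k + 2)/(12*k**2 + 26*k + 15).
Check: Δs_k = (-3)**k*(-12*k**2 - 26*k - 15). ✓
Evaluate: s_(n+1) = (-3)**(n + 1)*(3*n**2 + 8*n + 5); subtract s_(2) = 144 ⇒ S(n) = -24*(-3)**n*n - 15*(-3)**n + 3*(-3)**(n + 1)*n**2 - 144.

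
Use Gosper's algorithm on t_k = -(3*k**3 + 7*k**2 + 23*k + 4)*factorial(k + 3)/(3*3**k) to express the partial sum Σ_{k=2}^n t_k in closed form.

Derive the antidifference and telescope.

S(n) = 3**(-n - 1)*(320*3**n - 3*n**6*factorial(n) - 34*n**5*factorial(n) - 146*n**4*factorial(n) - 300*n**3*factorial(n) - 307*n**2*factorial(n) - 146*n*factorial(n) - 24*factorial(n))

Ratio r(k) = (3*k**4 + 28*k**3 + 110*k**2 + 221*k + 148)/(3*(3*k**3 + 7*k**2 + 23*k + 4)).
Normal form (A,B,C) = (k/3 + 4/3, 1, k**3 + 7*k**2/3 + 23*k/3 + 4/3).
Need (k/3 + 4/3)·f(k+1) − (1)·f(k) = k**3 + 7*k**2/3 + 23*k/3 + 4/3.
From deg A=1, deg B=0, deg C=3: d=2.
Coefficient equations give f(k) = k*(3*k - 2).
Then R = B(k−1)f/C = 3*k*(3*k - 2)/(3*k**3 + 7*k**2 + 23*k + 4), so s_k = R(k)·t_k = -k*(3*k - 2)*factorial(k + 3)/3**k.
s_(k+1) − s_k = -(3*k**3 + 7*k**2 + 23*k + 4)*factorial(k + 3)/(3*3**k) = t_k.
Telescope: S(n) = s_(n+1) − s_(2) = -3**(-n - 1)*(n + 1)*(3*n + 1)*factorial(n + 4) − (-320/3) = 3**(-n - 1)*(320*3**n - 3*n**6*factorial(n) - 34*n**5*factorial(n) - 146*n**4*factorial(n) - 300*n**3*factorial(n) - 307*n**2*factorial(n) - 146*n*factorial(n) - 24*factorial(n)).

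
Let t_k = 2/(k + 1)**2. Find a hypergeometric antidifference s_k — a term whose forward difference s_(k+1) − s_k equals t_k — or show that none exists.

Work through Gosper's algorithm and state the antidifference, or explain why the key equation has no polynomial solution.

r(k) = (k + 1)**2/(k + 2)**2 after simplifying.
Normal form (A,B,C) = (k**2 + 2*k + 1, k**2 + 4*k + 4, 1).
Solve (k**2 + 2*k + 1)·f(k+1) − (k**2 + 2*k + 1)·f(k) = 1.
d = 0 from the (2,2,0) case.
Put f(k) = c0: A·f(k+1) − B(k−1)·f(k) − C = -1; need -1 = 0 — inconsistent ⇒ no f, not summable.

none (Gosper's algorithm certifies no s_k)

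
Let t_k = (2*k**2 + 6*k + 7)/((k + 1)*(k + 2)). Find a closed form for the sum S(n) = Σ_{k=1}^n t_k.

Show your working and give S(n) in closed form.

t_(k+1)/t_k = (k + 1)*(6*k + 2*(k + 1)**2 + 13)/((k + 3)*(2*k**2 + 6*k + 7)).
Normal form (A,B,C) = (k + 1, k + 3, k**2 + 3*k + 7/2).
Need (k + 1)·f(k+1) − (k + 2)·f(k) = k**2 + 3*k + 7/2.
From deg A=1, deg B=1, deg C=2: d=2.
A polynomial solution: f(k) = k*(2*k + 5)/2.
R(k) = B(k−1)·f(k)/C(k) = k*(k + 2)*(2*k + 5)/(2*k**2 + 6*k + 7); s_k = R·t_k = k*(2*k + 5)/(k + 1).
Δs = (2*k**2 + 6*k + 7)/(k**2 + 3*k + 2), as required.
s_(n+1) = (2*n**2 + 9*n + 7)/(n + 2) and s_(1) = 7/2, so S(n) = n*(4*n + 11)/(2*(n + 2)).

S(n) = n*(4*n + 11)/(2*(n + 2))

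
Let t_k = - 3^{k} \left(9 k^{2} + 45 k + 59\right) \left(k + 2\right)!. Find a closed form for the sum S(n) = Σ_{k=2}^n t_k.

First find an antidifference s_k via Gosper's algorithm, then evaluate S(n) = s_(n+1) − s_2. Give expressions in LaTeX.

t_(k+1)/t_k = 3*(9*k**3 + 90*k**2 + 302*k + 339)/(9*k**2 + 45*k + 59).
A = 3*k + 9, B = 1, C = k**2 + 5*k + 59/9.
Need (3*k + 9)·f(k+1) − (1)·f(k) = k**2 + 5*k + 59/9.
From deg A=1, deg B=0, deg C=2: d=1.
Solving with deg f ≤ 1: f(k) = (3*k + 4)/9.
So s_k = (B(k−1)f/C)·t_k = ((3*k + 4)/(9*k**2 + 45*k + 59))·t_k = -3**k*(3*k + 4)*factorial(k + 2).
Check: Δs_k = -3**k*(9*k**2 + 45*k + 59)*factorial(k + 2). ✓
Σ_(k=2)^n t_k = s_(n+1) − s_(2) = (-3**(n + 1)*(3*n + 7)*factorial(n + 3)) − (-2160), i.e. -9*3**n*n*factorial(n + 3) - 21*3**n*factorial(n + 3) + 2160.

S(n) = - 9 \cdot 3^{n} n \left(n + 3\right)! - 21 \cdot 3^{n} \left(n + 3\right)! + 2160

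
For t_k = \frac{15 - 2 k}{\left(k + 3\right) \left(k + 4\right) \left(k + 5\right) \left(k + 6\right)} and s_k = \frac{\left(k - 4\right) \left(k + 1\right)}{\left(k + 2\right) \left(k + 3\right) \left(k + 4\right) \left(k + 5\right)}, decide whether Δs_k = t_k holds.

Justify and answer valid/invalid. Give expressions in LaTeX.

Invalid: residual \frac{3 \left(k - 6\right)}{k^{5} + 20 k^{4} + 155 k^{3} + 580 k^{2} + 1044 k + 720} ≠ 0.

s_(k+1) = (k - 3)*(k + 2)/((k + 3)*(k + 4)*(k + 5)*(k + 6))
s_(k+1) − s_k = 2*(-k**2 + 7*k + 6)/(k**5 + 20*k**4 + 155*k**3 + 580*k**2 + 1044*k + 720)
(s_(k+1) − s_k) − t_k = 3*(k - 6)/(k**5 + 20*k**4 + 155*k**3 + 580*k**2 + 1044*k + 720)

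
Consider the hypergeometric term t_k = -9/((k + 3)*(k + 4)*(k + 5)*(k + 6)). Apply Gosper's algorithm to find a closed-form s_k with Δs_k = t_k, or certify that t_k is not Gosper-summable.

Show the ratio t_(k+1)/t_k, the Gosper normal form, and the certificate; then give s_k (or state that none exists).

s_k = k*(-k**2 - 12*k - 47)/(20*(k + 3)*(k + 4)*(k + 5))

Step 1: r(k) = (k + 3)/(k + 7).
A = k + 3, B = k + 7, C = 1.
Set up (k + 3)·f(k+1) − (k + 6)·f(k) − (1) = 0.
Bound: deg f ≤ 3.
Solving with deg f ≤ 3: f(k) = k*(k**2 + 12*k + 47)/180.
Certificate R = B(k−1)f/C = k*(k + 6)*(k**2 + 12*k + 47)/180 gives s_k = k*(-k**2 - 12*k - 47)/(20*(k + 3)*(k + 4)*(k + 5)).
s_(k+1) − s_k = -9/(k**4 + 18*k**3 + 119*k**2 + 342*k + 360) = t_k.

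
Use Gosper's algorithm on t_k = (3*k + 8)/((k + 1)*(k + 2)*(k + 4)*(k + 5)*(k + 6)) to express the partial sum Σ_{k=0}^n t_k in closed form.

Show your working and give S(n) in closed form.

S(n) = (n**3 + 13*n**2 + 52*n + 40)/(20*(n**3 + 13*n**2 + 52*n + 60))

The ratio is (k + 1)*(k + 4)*(3*k + 11)/((k + 3)*(k + 7)*(3*k + 8)).
Normal form (A,B,C) = (k + 1, k + 7, k**2 + 17*k/3 + 8).
Key eq: (k + 1)·f(k+1) = (k + 6)·f(k) + (k**2 + 17*k/3 + 8).
Degrees (1,1,2) ⇒ d ≤ 5.
Solve for f: f(k) = k*(k + 2)*(k + 3)*(k**2 + 10*k + 29)/60 (degree 5 ≤ 5).
Then R = B(k−1)f/C = k*(k + 2)*(k + 6)*(k**2 + 10*k + 29)/(20*(3*k + 8)), so s_k = R(k)·t_k = k*(k**2 + 10*k + 29)/(20*(k**3 + 10*k**2 + 29*k + 20)).
Verify: (3*k + 8)/(k**5 + 18*k**4 + 121*k**3 + 372*k**2 + 508*k + 240) matches t_k.
Evaluate: s_(n+1) = (n**3 + 13*n**2 + 52*n + 40)/(20*(n**3 + 13*n**2 + 52*n + 60)); subtract s_(0) = 0 ⇒ S(n) = (n**3 + 13*n**2 + 52*n + 40)/(20*(n**3 + 13*n**2 + 52*n + 60)).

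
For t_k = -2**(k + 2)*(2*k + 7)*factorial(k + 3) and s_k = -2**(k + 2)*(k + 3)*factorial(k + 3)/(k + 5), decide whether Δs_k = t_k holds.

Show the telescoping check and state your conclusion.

s_(k+1) = -2**(k + 3)*(k + 4)*factorial(k + 4)/(k + 6)
s_(k+1) − s_k = -2**(k + 2)*(2*k**3 + 25*k**2 + 103*k + 142)*factorial(k + 3)/((k + 5)*(k + 6))
(s_(k+1) − s_k) − t_k = 2**(k + 3)*(2*k**2 + 17*k + 34)*factorial(k + 3)/((k + 5)*(k + 6))

Invalid: residual 2**(k + 3)*(2*k**2 + 17*k + 34)*factorial(k + 3)/((k + 5)*(k + 6)) ≠ 0.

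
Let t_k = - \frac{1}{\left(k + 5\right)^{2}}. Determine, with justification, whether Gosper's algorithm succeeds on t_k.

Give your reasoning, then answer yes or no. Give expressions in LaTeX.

r(k) = (k + 5)**2/(k + 6)**2 after simplifying.
Factor: A=k**2 + 10*k + 25; B=k**2 + 12*k + 36; C=1.
Set up (k**2 + 10*k + 25)·f(k+1) − (k**2 + 10*k + 25)·f(k) − (1) = 0.
From deg A=2, deg B=2, deg C=0: d=0.
Put f(k) = c0: A·f(k+1) − B(k−1)·f(k) − C = -1; need -1 = 0 — inconsistent ⇒ no f, not summable.

No — t_k has no hypergeometric antidifference.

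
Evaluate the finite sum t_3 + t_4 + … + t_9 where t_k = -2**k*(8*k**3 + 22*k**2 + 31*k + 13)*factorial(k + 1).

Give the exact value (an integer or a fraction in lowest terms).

Σ = -15246301587840

Ratio r(k) = 2*(8*k**4 + 62*k**3 + 191*k**2 + 272*k + 148)/(8*k**3 + 22*k**2 + 31*k + 13).
A = 2*k + 4, B = 1, C = k**3 + 11*k**2/4 + 31*k/8 + 13/8.
Solve (2*k + 4)·f(k+1) − (1)·f(k) = k**3 + 11*k**2/4 + 31*k/8 + 13/8.
From deg A=1, deg B=0, deg C=3: d=2.
Coefficient equations give f(k) = (4*k**2 - 3*k + 3)/8.
So s_k = (B(k−1)f/C)·t_k = ((4*k**2 - 3*k + 3)/(8*k**3 + 22*k**2 + 31*k + 13))·t_k = -2**k*(4*k**2 - 3*k + 3)*factorial(k + 1).
Verify: -2**k*(8*k**3 + 22*k**2 + 31*k + 13)*factorial(k + 1) matches t_k.
Telescoping: Σ = s_(10) − s_(3) = -15246301593600 − (-5760) = -15246301587840.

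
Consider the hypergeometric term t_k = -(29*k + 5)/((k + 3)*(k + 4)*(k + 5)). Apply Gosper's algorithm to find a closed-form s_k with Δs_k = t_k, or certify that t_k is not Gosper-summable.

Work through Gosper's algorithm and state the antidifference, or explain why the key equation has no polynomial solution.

Step 1: r(k) = (k + 3)*(29*k + 34)/((k + 6)*(29*k + 5)).
So A=k + 3 and B=k + 6, with C=k + 5/29.
Key eq: (k + 3)·f(k+1) = (k + 5)·f(k) + (k + 5/29).
Degrees (1,1,1) ⇒ d ≤ 2.
A polynomial solution: f(k) = k*(23*k - 13)/174.
Certificate R = B(k−1)f/C = k*(k + 5)*(23*k - 13)/(6*(29*k + 5)) gives s_k = k*(13 - 23*k)/(6*(k + 3)*(k + 4)).
Δs = (-29*k - 5)/(k**3 + 12*k**2 + 47*k + 60), as required.

s_k = k*(13 - 23*k)/(6*(k + 3)*(k + 4))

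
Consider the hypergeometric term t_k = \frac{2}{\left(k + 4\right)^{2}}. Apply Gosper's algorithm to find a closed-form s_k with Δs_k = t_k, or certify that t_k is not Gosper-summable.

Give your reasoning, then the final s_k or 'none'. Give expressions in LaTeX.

not Gosper-summable; s_k does not exist

The ratio is (k + 4)**2/(k + 5)**2.
Factor: A=k**2 + 8*k + 16; B=k**2 + 10*k + 25; C=1.
f must satisfy (k**2 + 8*k + 16)·f(k+1) − (k**2 + 8*k + 16)·f(k) = 1.
deg f ≤ 0 (via 2,2,0).
Generic f = c0 gives residual -1; -1 = 0 cannot hold, so t_k is not Gosper-summable.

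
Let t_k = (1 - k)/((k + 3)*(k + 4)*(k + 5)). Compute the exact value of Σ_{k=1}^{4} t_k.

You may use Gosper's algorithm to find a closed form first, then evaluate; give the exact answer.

Σ = -1/60

Compute t_(k+1)/t_k: get k*(k + 3)/((k - 1)*(k + 6)).
So A=k + 3 and B=k + 6, with C=k - 1.
Key eq: (k + 3)·f(k+1) = (k + 5)·f(k) + (k - 1).
deg f ≤ 2 (via 1,1,1).
Match coefficients ⇒ f(k) = k*(k - 5)/12.
So s_k = (B(k−1)f/C)·t_k = (k*(k - 5)*(k + 5)/(12*(k - 1)))·t_k = k*(5 - k)/(12*(k + 3)*(k + 4)).
Check: Δs_k = (1 - k)/(k**3 + 12*k**2 + 47*k + 60). ✓
Σ_(k=1)^(4) t_k = s_(5) − s_(1) = 0 − (1/60) = -1/60.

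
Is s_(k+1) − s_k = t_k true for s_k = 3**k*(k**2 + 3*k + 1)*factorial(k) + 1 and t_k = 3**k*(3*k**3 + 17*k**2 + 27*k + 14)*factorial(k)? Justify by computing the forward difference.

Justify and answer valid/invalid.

s_(k+1) = 3**(k + 1)*(3*k + (k + 1)**2 + 4)*factorial(k + 1) + 1
s_(k+1) − s_k = 3**k*(3*k**3 + 17*k**2 + 27*k + 14)*factorial(k)
(s_(k+1) − s_k) − t_k = 0

Valid — Δs_k = t_k.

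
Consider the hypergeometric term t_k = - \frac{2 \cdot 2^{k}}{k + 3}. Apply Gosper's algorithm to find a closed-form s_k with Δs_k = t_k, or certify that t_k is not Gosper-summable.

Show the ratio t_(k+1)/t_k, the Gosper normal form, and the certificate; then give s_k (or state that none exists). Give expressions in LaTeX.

none — t_k is not Gosper-summable

Ratio r(k) = 2*(k + 3)/(k + 4).
Factor: A=2*k + 6; B=k + 4; C=1.
Key eq: (2*k + 6)·f(k+1) = (k + 3)·f(k) + (1).
Degrees (1,1,0) ⇒ d ≤ -1.
d = -1 < 0 ⇒ no nonzero polynomial f; not summable.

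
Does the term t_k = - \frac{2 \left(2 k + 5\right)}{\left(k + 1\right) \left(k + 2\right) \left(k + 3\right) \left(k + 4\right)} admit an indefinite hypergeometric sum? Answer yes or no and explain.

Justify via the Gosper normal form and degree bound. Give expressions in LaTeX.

Yes. s_k = \frac{2 k \left(- k - 4\right)}{3 \left(k^{2} + 4 k + 3\right)}.

Step 1: r(k) = (k + 1)*(2*k + 7)/((k + 5)*(2*k + 5)).
Factor: A=k + 1; B=k + 5; C=k + 5/2.
Solve (k + 1)·f(k+1) − (k + 4)·f(k) = k + 5/2.
From deg A=1, deg B=1, deg C=1: d=3.
Solving with deg f ≤ 3: f(k) = k*(k + 2)*(k + 4)/6.
R(k) = B(k−1)·f(k)/C(k) = k*(k + 2)*(k + 4)**2/(3*(2*k + 5)); s_k = R·t_k = 2*k*(-k - 4)/(3*(k**2 + 4*k + 3)).
s_(k+1) − s_k = 2*(-2*k - 5)/(k**4 + 10*k**3 + 35*k**2 + 50*k + 24) = t_k.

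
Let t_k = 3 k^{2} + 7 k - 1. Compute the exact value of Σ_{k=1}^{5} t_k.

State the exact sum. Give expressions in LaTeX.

r(k) = (3*k**2 + 13*k + 9)/(3*k**2 + 7*k - 1) after simplifying.
Gosper form: A/B · C(k+1)/C(k) with A=1, B=1, C=k**2 + 7*k/3 - 1/3.
Key eq: (1)·f(k+1) = (1)·f(k) + (k**2 + 7*k/3 - 1/3).
d = 3 from the (0,0,2) case.
Solve for f: f(k) = k*(k**2 + 2*k - 4)/3 (degree 3 ≤ 3).
So s_k = (B(k−1)f/C)·t_k = (k*(k**2 + 2*k - 4)/(3*k**2 + 7*k - 1))·t_k = k*(k**2 + 2*k - 4).
Δs = 3*k**2 + 7*k - 1, as required.
Telescoping: Σ = s_(6) − s_(1) = 264 − (-1) = 265.

Σ = 265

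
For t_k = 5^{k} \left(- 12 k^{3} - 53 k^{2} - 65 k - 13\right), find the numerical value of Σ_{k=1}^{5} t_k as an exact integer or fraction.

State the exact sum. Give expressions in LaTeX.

Σ = -11203115

Step 1: r(k) = 5*(12*k**3 + 89*k**2 + 207*k + 143)/(12*k**3 + 53*k**2 + 65*k + 13).
Normal form (A,B,C) = (5, 1, k**3 + 53*k**2/12 + 65*k/12 + 13/12).
Solve (5)·f(k+1) − (1)·f(k) = k**3 + 53*k**2/12 + 65*k/12 + 13/12.
d = 3 from the (0,0,3) case.
Match coefficients ⇒ f(k) = (3*k**3 + 2*k**2 - 3)/12.
R(k) = B(k−1)·f(k)/C(k) = (3*k**3 + 2*k**2 - 3)/(12*k**3 + 53*k**2 + 65*k + 13); s_k = R·t_k = 5**k*(-3*k**3 - 2*k**2 + 3).
s_(k+1) − s_k = 5**k*(-12*k**3 - 53*k**2 - 65*k - 13) = t_k.
Telescoping: Σ = s_(6) − s_(1) = -11203125 − (-10) = -11203115.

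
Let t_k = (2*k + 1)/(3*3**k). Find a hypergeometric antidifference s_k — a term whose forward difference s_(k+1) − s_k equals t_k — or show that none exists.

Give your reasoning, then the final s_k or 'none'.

Ratio r(k) = (2*k + 3)/(3*(2*k + 1)).
A = 1/3, B = 1, C = k + 1/2.
f must satisfy (1/3)·f(k+1) − (1)·f(k) = k + 1/2.
d = 1 from the (0,0,1) case.
Solving with deg f ≤ 1: f(k) = -3*(k + 1)/2.
Then R = B(k−1)f/C = -3*(k + 1)/(2*k + 1), so s_k = R(k)·t_k = (-k - 1)/3**k.
s_(k+1) − s_k = (2*k + 1)/(3*3**k) = t_k.

s_k = (-k - 1)/3**k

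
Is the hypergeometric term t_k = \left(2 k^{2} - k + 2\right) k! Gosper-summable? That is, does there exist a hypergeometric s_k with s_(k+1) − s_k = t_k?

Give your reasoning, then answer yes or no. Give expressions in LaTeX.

Yes. s_k = \left(2 k - 3\right) k!.

Step 1: r(k) = (k + 1)*(-k + 2*(k + 1)**2 + 1)/(2*k**2 - k + 2).
Normal form (A,B,C) = (k + 1, 1, k**2 - k/2 + 1).
f must satisfy (k + 1)·f(k+1) − (1)·f(k) = k**2 - k/2 + 1.
From deg A=1, deg B=0, deg C=2: d=1.
Match coefficients ⇒ f(k) = (2*k - 3)/2.
Certificate R = B(k−1)f/C = (2*k - 3)/(2*k**2 - k + 2) gives s_k = (2*k - 3)*factorial(k).
Verify: (2*k**2 - k + 2)*factorial(k) matches t_k.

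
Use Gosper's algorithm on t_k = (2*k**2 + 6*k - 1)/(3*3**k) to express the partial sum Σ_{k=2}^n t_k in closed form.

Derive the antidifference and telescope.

t_(k+1)/t_k = (2*k**2 + 10*k + 7)/(3*(2*k**2 + 6*k - 1)).
Gosper form: A/B · C(k+1)/C(k) with A=1/3, B=1, C=k**2 + 3*k - 1/2.
Key eq: (1/3)·f(k+1) = (1)·f(k) + (k**2 + 3*k - 1/2).
Bound: deg f ≤ 2.
Solve for f: f(k) = -3*(k**2 + 4*k + 2)/2 (degree 2 ≤ 2).
Get s_k = R·t_k = (-k**2 - 4*k - 2)/3**k with R(k) = B(k−1)f(k)/C(k) = -3*(k**2 + 4*k + 2)/(2*k**2 + 6*k - 1).
s_(k+1) − s_k = (2*k**2 + 6*k - 1)/(3*3**k) = t_k.
Σ_(k=2)^n t_k = s_(n+1) − s_(2) = (3**(-n - 1)*(-n**2 - 6*n - 7)) − (-14/9), i.e. 3**(-n - 2)*(14*3**n - 3*n**2 - 18*n - 21).

S(n) = 3**(-n - 2)*(14*3**n - 3*n**2 - 18*n - 21)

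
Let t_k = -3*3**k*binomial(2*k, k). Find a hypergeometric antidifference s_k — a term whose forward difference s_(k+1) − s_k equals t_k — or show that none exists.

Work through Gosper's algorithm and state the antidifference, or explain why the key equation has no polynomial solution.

Step 1: r(k) = 6*(2*k + 1)/(k + 1).
So A=12*k + 6 and B=k + 1, with C=1.
Set up (12*k + 6)·f(k+1) − (k)·f(k) − (1) = 0.
d = -1 from the (1,1,0) case.
d = -1 < 0 ⇒ no nonzero polynomial f; not summable.

no hypergeometric antidifference exists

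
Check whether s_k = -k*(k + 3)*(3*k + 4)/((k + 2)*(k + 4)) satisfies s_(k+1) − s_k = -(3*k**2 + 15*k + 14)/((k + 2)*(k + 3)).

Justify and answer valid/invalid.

s_(k+1) = -(k + 1)*(k + 4)*(3*k + 7)/((k + 3)*(k + 5))
s_(k+1) − s_k = (-3*k**4 - 42*k**3 - 195*k**2 - 364*k - 224)/(k**4 + 14*k**3 + 71*k**2 + 154*k + 120)
(s_(k+1) − s_k) − t_k = 2*(7*k**2 + 31*k + 28)/(k**4 + 14*k**3 + 71*k**2 + 154*k + 120)

Invalid: residual 2*(7*k**2 + 31*k + 28)/(k**4 + 14*k**3 + 71*k**2 + 154*k + 120) ≠ 0.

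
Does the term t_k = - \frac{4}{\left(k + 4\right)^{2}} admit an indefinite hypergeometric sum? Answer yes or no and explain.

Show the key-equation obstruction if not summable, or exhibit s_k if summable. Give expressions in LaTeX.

No — the linear system for f has no solution.

t_(k+1)/t_k = (k + 4)**2/(k + 5)**2.
So A=k**2 + 8*k + 16 and B=k**2 + 10*k + 25, with C=1.
Solve (k**2 + 8*k + 16)·f(k+1) − (k**2 + 8*k + 16)·f(k) = 1.
d = 0 from the (2,2,0) case.
Put f(k) = c0: A·f(k+1) − B(k−1)·f(k) − C = -1; need -1 = 0 — inconsistent ⇒ no f, not summable.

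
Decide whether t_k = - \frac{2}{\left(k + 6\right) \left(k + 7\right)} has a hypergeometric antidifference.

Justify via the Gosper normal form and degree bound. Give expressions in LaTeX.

Yes. s_k = - \frac{k}{3 k + 18}.

r(k) = (k + 6)/(k + 8) after simplifying.
So A=k + 6 and B=k + 8, with C=1.
Solve (k + 6)·f(k+1) − (k + 7)·f(k) = 1.
deg f ≤ 1 (via 1,1,0).
Match coefficients ⇒ f(k) = k/6.
Then R = B(k−1)f/C = k*(k + 7)/6, so s_k = R(k)·t_k = -k/(3*k + 18).
Check: Δs_k = -2/(k**2 + 13*k + 42). ✓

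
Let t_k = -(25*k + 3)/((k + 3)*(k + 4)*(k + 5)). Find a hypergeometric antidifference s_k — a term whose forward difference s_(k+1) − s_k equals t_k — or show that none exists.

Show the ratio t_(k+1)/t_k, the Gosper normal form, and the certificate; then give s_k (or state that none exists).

The ratio is (k + 3)*(25*k + 28)/((k + 6)*(25*k + 3)).
Gosper form: A/B · C(k+1)/C(k) with A=k + 3, B=k + 6, C=k + 3/25.
f must satisfy (k + 3)·f(k+1) − (k + 5)·f(k) = k + 3/25.
d = 2 from the (1,1,1) case.
Solving with deg f ≤ 2: f(k) = k*(13*k - 9)/100.
Certificate R = B(k−1)f/C = k*(k + 5)*(13*k - 9)/(4*(25*k + 3)) gives s_k = k*(9 - 13*k)/(4*(k + 3)*(k + 4)).
Δs = (-25*k - 3)/(k**3 + 12*k**2 + 47*k + 60), as required.

s_k = k*(9 - 13*k)/(4*(k + 3)*(k + 4))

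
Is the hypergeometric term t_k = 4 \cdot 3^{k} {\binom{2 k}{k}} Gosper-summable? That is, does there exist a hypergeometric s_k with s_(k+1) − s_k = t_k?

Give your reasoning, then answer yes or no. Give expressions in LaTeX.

t_(k+1)/t_k = 6*(2*k + 1)/(k + 1).
Normal form (A,B,C) = (12*k + 6, k + 1, 1).
Solve (12*k + 6)·f(k+1) − (k)·f(k) = 1.
deg f ≤ -1 (via 1,1,0).
Negative degree bound (-1): no f exists, t_k not Gosper-summable.

No — key equation has no polynomial f.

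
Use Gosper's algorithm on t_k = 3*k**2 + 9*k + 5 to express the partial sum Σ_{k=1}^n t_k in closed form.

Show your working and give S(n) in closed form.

Ratio r(k) = (3*k**2 + 15*k + 17)/(3*k**2 + 9*k + 5).
A = 1, B = 1, C = k**2 + 3*k + 5/3.
Solve (1)·f(k+1) − (1)·f(k) = k**2 + 3*k + 5/3.
d = 3 from the (0,0,2) case.
Solve for f: f(k) = k*(k**2 + 3*k + 1)/3 (degree 3 ≤ 3).
Get s_k = R·t_k = k*(k**2 + 3*k + 1) with R(k) = B(k−1)f(k)/C(k) = k*(k**2 + 3*k + 1)/(3*k**2 + 9*k + 5).
Δs = 3*k**2 + 9*k + 5, as required.
Σ_(k=1)^n t_k = s_(n+1) − s_(1) = (n**3 + 6*n**2 + 10*n + 5) − (5), i.e. n*(n**2 + 6*n + 10).

S(n) = n*(n**2 + 6*n + 10)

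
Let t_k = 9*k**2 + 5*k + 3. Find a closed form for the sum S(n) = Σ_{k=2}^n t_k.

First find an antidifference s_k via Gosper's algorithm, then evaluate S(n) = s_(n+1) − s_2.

S(n) = 3*n**3 + 7*n**2 + 7*n - 17

t_(k+1)/t_k = (9*k**2 + 23*k + 17)/(9*k**2 + 5*k + 3).
Normal form (A,B,C) = (1, 1, k**2 + 5*k/9 + 1/3).
Set up (1)·f(k+1) − (1)·f(k) − (k**2 + 5*k/9 + 1/3) = 0.
d = 3 from the (0,0,2) case.
Solve for f: f(k) = k*(3*k**2 - 2*k + 2)/9 (degree 3 ≤ 3).
Then R = B(k−1)f/C = k*(3*k**2 - 2*k + 2)/(9*k**2 + 5*k + 3), so s_k = R(k)·t_k = k*(3*k**2 - 2*k + 2).
Δs = 9*k**2 + 5*k + 3, as required.
Evaluate: s_(n+1) = 3*n**3 + 7*n**2 + 7*n + 3; subtract s_(2) = 20 ⇒ S(n) = 3*n**3 + 7*n**2 + 7*n - 17.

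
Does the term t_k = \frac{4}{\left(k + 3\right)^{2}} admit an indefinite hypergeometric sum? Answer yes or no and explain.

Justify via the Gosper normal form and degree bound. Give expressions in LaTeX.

No; the coefficient equations for f are inconsistent.

Ratio r(k) = (k + 3)**2/(k + 4)**2.
Factor: A=k**2 + 6*k + 9; B=k**2 + 8*k + 16; C=1.
Solve (k**2 + 6*k + 9)·f(k+1) − (k**2 + 6*k + 9)·f(k) = 1.
From deg A=2, deg B=2, deg C=0: d=0.
Put f(k) = c0: A·f(k+1) − B(k−1)·f(k) − C = -1; need -1 = 0 — inconsistent ⇒ no f, not summable.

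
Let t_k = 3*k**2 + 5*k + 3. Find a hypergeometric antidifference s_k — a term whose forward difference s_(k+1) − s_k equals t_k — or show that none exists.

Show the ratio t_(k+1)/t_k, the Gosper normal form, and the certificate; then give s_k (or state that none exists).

r(k) = (3*k**2 + 11*k + 11)/(3*k**2 + 5*k + 3) after simplifying.
So A=1 and B=1, with C=k**2 + 5*k/3 + 1.
Need (1)·f(k+1) − (1)·f(k) = k**2 + 5*k/3 + 1.
Bound: deg f ≤ 3.
A polynomial solution: f(k) = k*(k**2 + k + 1)/3.
Then R = B(k−1)f/C = k*(k**2 + k + 1)/(3*k**2 + 5*k + 3), so s_k = R(k)·t_k = k*(k**2 + k + 1).
s_(k+1) − s_k = 3*k**2 + 5*k + 3 = t_k.

s_k = k*(k**2 + k + 1)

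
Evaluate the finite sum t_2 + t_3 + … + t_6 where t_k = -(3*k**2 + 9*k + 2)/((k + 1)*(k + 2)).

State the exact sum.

Σ = -85/6

t_(k+1)/t_k = (k + 1)*(9*k + 3*(k + 1)**2 + 11)/((k + 3)*(3*k**2 + 9*k + 2)).
Normal form (A,B,C) = (k + 1, k + 3, k**2 + 3*k + 2/3).
f must satisfy (k + 1)·f(k+1) − (k + 2)·f(k) = k**2 + 3*k + 2/3.
d = 2 from the (1,1,2) case.
Solving with deg f ≤ 2: f(k) = k*(3*k - 1)/3.
Certificate R = B(k−1)f/C = k*(k + 2)*(3*k - 1)/(3*k**2 + 9*k + 2) gives s_k = k*(1 - 3*k)/(k + 1).
Verify: (-3*k**2 - 9*k - 2)/(k**2 + 3*k + 2) matches t_k.
Sum = s_(7) − s_(2); s_(7) = -35/2, s_(2) = -10/3 ⇒ -85/6.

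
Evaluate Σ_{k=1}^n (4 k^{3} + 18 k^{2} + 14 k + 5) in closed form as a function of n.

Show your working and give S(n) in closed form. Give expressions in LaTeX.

S(n) = n \left(n^{3} + 8 n^{2} + 17 n + 15\right)

Compute t_(k+1)/t_k: get (4*k**3 + 30*k**2 + 62*k + 41)/(4*k**3 + 18*k**2 + 14*k + 5).
Normal form (A,B,C) = (1, 1, k**3 + 9*k**2/2 + 7*k/2 + 5/4).
f must satisfy (1)·f(k+1) − (1)·f(k) = k**3 + 9*k**2/2 + 7*k/2 + 5/4.
From deg A=0, deg B=0, deg C=3: d=4.
Solving with deg f ≤ 4: f(k) = k*(k**3 + 4*k**2 - k + 1)/4.
Get s_k = R·t_k = k*(k**3 + 4*k**2 - k + 1) with R(k) = B(k−1)f(k)/C(k) = k*(k**3 + 4*k**2 - k + 1)/(4*k**3 + 18*k**2 + 14*k + 5).
Verify: 4*k**3 + 18*k**2 + 14*k + 5 matches t_k.
Telescope: S(n) = s_(n+1) − s_(1) = n**4 + 8*n**3 + 17*n**2 + 15*n + 5 − (5) = n*(n**3 + 8*n**2 + 17*n + 15).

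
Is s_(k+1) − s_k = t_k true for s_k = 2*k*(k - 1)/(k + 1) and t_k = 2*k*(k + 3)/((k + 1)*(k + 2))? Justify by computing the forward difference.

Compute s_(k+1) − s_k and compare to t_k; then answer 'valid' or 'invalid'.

valid; difference matches t_k

s_(k+1) = 2*k*(k + 1)/(k + 2)
s_(k+1) − s_k = 2*k*(k + 3)/(k**2 + 3*k + 2)
(s_(k+1) − s_k) − t_k = 0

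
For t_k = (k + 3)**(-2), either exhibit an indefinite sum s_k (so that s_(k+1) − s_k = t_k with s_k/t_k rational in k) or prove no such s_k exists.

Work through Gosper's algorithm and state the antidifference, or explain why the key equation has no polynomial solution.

t_(k+1)/t_k = (k + 3)**2/(k + 4)**2.
Factor: A=k**2 + 6*k + 9; B=k**2 + 8*k + 16; C=1.
Need (k**2 + 6*k + 9)·f(k+1) − (k**2 + 6*k + 9)·f(k) = 1.
From deg A=2, deg B=2, deg C=0: d=0.
f = c0 ⇒ A·f(k+1) − B(k−1)·f(k) − C = -1. The system {-1 = 0} is inconsistent; no antidifference.

none (Gosper's algorithm certifies no s_k)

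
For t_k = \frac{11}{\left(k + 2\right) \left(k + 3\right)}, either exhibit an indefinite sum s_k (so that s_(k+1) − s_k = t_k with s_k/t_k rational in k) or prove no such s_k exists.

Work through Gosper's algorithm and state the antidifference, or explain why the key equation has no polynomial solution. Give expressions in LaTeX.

Step 1: r(k) = (k + 2)/(k + 4).
Factor: A=k + 2; B=k + 4; C=1.
Key eq: (k + 2)·f(k+1) = (k + 3)·f(k) + (1).
Bound: deg f ≤ 1.
Coefficient equations give f(k) = k/2.
So s_k = (B(k−1)f/C)·t_k = (k*(k + 3)/2)·t_k = 11*k/(2*(k + 2)).
Check: Δs_k = 11/(k**2 + 5*k + 6). ✓

s_k = \frac{11 k}{2 \left(k + 2\right)}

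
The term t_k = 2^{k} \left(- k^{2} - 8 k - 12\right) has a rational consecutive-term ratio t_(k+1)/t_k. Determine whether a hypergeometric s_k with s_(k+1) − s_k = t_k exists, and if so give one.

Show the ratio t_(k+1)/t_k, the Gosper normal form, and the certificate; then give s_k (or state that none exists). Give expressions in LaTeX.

s_k = 2^{k} \left(- k^{2} - 4 k - 2\right)

Compute t_(k+1)/t_k: get 2*(k**2 + 10*k + 21)/(k**2 + 8*k + 12).
Take A(k)=2, B(k)=1, C(k)=k**2 + 8*k + 12.
f must satisfy (2)·f(k+1) − (1)·f(k) = k**2 + 8*k + 12.
Bound: deg f ≤ 2.
Coefficient equations give f(k) = k**2 + 4*k + 2.
Certificate R = B(k−1)f/C = (k**2 + 4*k + 2)/((k + 2)*(k + 6)) gives s_k = 2**k*(-k**2 - 4*k - 2).
Verify: 2**k*(-k**2 - 8*k - 12) matches t_k.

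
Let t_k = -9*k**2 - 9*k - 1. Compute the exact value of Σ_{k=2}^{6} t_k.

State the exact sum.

Σ = -995

t_(k+1)/t_k = (9*k**2 + 27*k + 19)/(9*k**2 + 9*k + 1).
Factor: A=1; B=1; C=k**2 + k + 1/9.
f must satisfy (1)·f(k+1) − (1)·f(k) = k**2 + k + 1/9.
From deg A=0, deg B=0, deg C=2: d=3.
Solving with deg f ≤ 3: f(k) = k*(3*k**2 - 2)/9.
So s_k = (B(k−1)f/C)·t_k = (k*(3*k**2 - 2)/(9*k**2 + 9*k + 1))·t_k = k*(2 - 3*k**2).
s_(k+1) − s_k = -9*k**2 - 9*k - 1 = t_k.
Telescoping: Σ = s_(7) − s_(2) = -1015 − (-20) = -995.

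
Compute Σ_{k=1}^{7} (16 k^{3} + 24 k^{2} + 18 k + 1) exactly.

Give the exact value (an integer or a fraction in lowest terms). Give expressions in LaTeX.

Σ = 16415

Ratio r(k) = (16*k**3 + 72*k**2 + 114*k + 59)/(16*k**3 + 24*k**2 + 18*k + 1).
Normal form (A,B,C) = (1, 1, k**3 + 3*k**2/2 + 9*k/8 + 1/16).
Set up (1)·f(k+1) − (1)·f(k) − (k**3 + 3*k**2/2 + 9*k/8 + 1/16) = 0.
Degrees (0,0,3) ⇒ d ≤ 4.
Match coefficients ⇒ f(k) = k*(4*k**3 + k - 4)/16.
Get s_k = R·t_k = k*(4*k**3 + k - 4) with R(k) = B(k−1)f(k)/C(k) = k*(4*k**3 + k - 4)/(16*k**3 + 24*k**2 + 18*k + 1).
Check: Δs_k = 16*k**3 + 24*k**2 + 18*k + 1. ✓
Telescoping: Σ = s_(8) − s_(1) = 16416 − (1) = 16415.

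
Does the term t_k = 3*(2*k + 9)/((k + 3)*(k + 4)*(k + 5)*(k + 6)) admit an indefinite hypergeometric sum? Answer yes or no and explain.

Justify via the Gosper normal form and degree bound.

Yes. s_k = k*(k + 8)/(5*(k**2 + 8*k + 15)).

Ratio r(k) = (k + 3)*(2*k + 11)/((k + 7)*(2*k + 9)).
Normal form (A,B,C) = (k + 3, k + 7, k + 9/2).
f must satisfy (k + 3)·f(k+1) − (k + 6)·f(k) = k + 9/2.
deg f ≤ 3 (via 1,1,1).
Solving with deg f ≤ 3: f(k) = k*(k + 4)*(k + 8)/30.
Then R = B(k−1)f/C = k*(k + 4)*(k + 6)*(k + 8)/(15*(2*k + 9)), so s_k = R(k)·t_k = k*(k + 8)/(5*(k**2 + 8*k + 15)).
Check: Δs_k = 3*(2*k + 9)/(k**4 + 18*k**3 + 119*k**2 + 342*k + 360). ✓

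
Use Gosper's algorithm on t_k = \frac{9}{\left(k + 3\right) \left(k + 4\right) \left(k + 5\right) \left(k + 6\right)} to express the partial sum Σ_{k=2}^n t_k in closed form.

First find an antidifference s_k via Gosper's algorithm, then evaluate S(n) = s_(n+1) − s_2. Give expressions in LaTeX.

t_(k+1)/t_k = (k + 3)/(k + 7).
So A=k + 3 and B=k + 7, with C=1.
Solve (k + 3)·f(k+1) − (k + 6)·f(k) = 1.
From deg A=1, deg B=1, deg C=0: d=3.
Solve for f: f(k) = k*(k**2 + 12*k + 47)/180 (degree 3 ≤ 3).
So s_k = (B(k−1)f/C)·t_k = (k*(k + 6)*(k**2 + 12*k + 47)/180)·t_k = k*(k**2 + 12*k + 47)/(20*(k + 3)*(k + 4)*(k + 5)).
Check: Δs_k = 9/(k**4 + 18*k**3 + 119*k**2 + 342*k + 360). ✓
s_(n+1) = (n**3 + 15*n**2 + 74*n + 60)/(20*(n**3 + 15*n**2 + 74*n + 120)) and s_(2) = 1/28, so S(n) = (n**3 + 15*n**2 + 74*n - 90)/(70*(n**3 + 15*n**2 + 74*n + 120)).

S(n) = \frac{n^{3} + 15 n^{2} + 74 n - 90}{70 \left(n^{3} + 15 n^{2} + 74 n + 120\right)}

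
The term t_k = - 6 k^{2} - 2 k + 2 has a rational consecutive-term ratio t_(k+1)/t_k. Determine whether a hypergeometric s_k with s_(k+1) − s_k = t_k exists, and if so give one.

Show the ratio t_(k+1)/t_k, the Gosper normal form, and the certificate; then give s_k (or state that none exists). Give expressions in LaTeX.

s_k = 2 k \left(- k^{2} + k + 1\right)

Step 1: r(k) = (k + 3*(k + 1)**2)/(3*k**2 + k - 1).
Gosper form: A/B · C(k+1)/C(k) with A=1, B=1, C=k**2 + k/3 - 1/3.
Set up (1)·f(k+1) − (1)·f(k) − (k**2 + k/3 - 1/3) = 0.
Degrees (0,0,2) ⇒ d ≤ 3.
Coefficient equations give f(k) = k*(k**2 - k - 1)/3.
Get s_k = R·t_k = 2*k*(-k**2 + k + 1) with R(k) = B(k−1)f(k)/C(k) = k*(k**2 - k - 1)/(3*k**2 + k - 1).
Check: Δs_k = -6*k**2 - 2*k + 2. ✓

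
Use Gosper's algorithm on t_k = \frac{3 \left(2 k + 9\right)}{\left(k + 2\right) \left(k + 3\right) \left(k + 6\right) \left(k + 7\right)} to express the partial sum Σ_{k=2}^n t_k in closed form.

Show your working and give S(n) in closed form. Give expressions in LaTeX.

Ratio r(k) = (k + 2)*(k + 6)*(2*k + 11)/((k + 4)*(k + 8)*(2*k + 9)).
A = k + 2, B = k + 8, C = k**3 + 27*k**2/2 + 121*k/2 + 90.
Set up (k + 2)·f(k+1) − (k + 7)·f(k) − (k**3 + 27*k**2/2 + 121*k/2 + 90) = 0.
From deg A=1, deg B=1, deg C=3: d=5.
Coefficient equations give f(k) = k*(k + 3)*(k + 4)*(k + 5)*(k + 8)/24.
Certificate R = B(k−1)f/C = k*(k + 3)*(k + 7)*(k + 8)/(12*(2*k + 9)) gives s_k = k*(k + 8)/(4*(k**2 + 8*k + 12)).
s_(k+1) − s_k = 3*(2*k + 9)/(k**4 + 18*k**3 + 113*k**2 + 288*k + 252) = t_k.
Telescope: S(n) = s_(n+1) − s_(2) = (n**2 + 10*n + 9)/(4*(n**2 + 10*n + 21)) − (5/32) = 3*(n**2 + 10*n - 11)/(32*(n**2 + 10*n + 21)).

S(n) = \frac{3 \left(n^{2} + 10 n - 11\right)}{32 \left(n^{2} + 10 n + 21\right)}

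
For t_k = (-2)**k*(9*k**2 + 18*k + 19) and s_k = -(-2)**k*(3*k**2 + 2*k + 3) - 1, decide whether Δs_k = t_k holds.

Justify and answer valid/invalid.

Valid — Δs_k = t_k.

s_(k+1) = 2*(-2)**k*(2*k + 3*(k + 1)**2 + 5) - 1
s_(k+1) − s_k = (-2)**k*(9*k**2 + 18*k + 19)
(s_(k+1) − s_k) − t_k = 0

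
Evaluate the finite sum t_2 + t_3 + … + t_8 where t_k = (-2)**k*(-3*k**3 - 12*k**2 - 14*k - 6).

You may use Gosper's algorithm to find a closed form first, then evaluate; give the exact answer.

Σ = -456256

Step 1: r(k) = 2*(-3*k**3 - 21*k**2 - 47*k - 35)/(3*k**3 + 12*k**2 + 14*k + 6).
Normal form (A,B,C) = (-2, 1, k**3 + 4*k**2 + 14*k/3 + 2).
Need (-2)·f(k+1) − (1)·f(k) = k**3 + 4*k**2 + 14*k/3 + 2.
Bound: deg f ≤ 3.
Solve for f: f(k) = -k**2*(k + 2)/3 (degree 3 ≤ 3).
Certificate R = B(k−1)f/C = -k**2*(k + 2)/(3*k**3 + 12*k**2 + 14*k + 6) gives s_k = (-2)**k*k**2*(k + 2).
Δs = (-2)**k*(-3*k**3 - 12*k**2 - 14*k - 6), as required.
Evaluate s at k=9 and k=2: -456192 and 64; difference -456256.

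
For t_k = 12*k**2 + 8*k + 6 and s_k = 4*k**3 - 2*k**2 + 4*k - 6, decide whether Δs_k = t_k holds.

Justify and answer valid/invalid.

valid (s_(k+1) − s_k reduces to t_k)

s_(k+1) = 2*k*(2*k**2 + 5*k + 6)
s_(k+1) − s_k = 12*k**2 + 8*k + 6
(s_(k+1) − s_k) − t_k = 0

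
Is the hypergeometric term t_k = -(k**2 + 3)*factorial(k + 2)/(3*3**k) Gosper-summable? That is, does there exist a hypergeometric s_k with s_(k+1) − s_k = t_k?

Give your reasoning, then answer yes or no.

Step 1: r(k) = (k + 3)*((k + 1)**2 + 3)/(3*(k**2 + 3)).
Factor: A=k/3 + 1; B=1; C=k**2 + 3.
f must satisfy (k/3 + 1)·f(k+1) − (1)·f(k) = k**2 + 3.
From deg A=1, deg B=0, deg C=2: d=1.
Coefficient equations give f(k) = 3*(k - 1).
So s_k = (B(k−1)f/C)·t_k = (3*(k - 1)/(k**2 + 3))·t_k = -(k - 1)*factorial(k + 2)/3**k.
Check: Δs_k = -(k**2 + 3)*factorial(k + 2)/(3*3**k). ✓

Yes. s_k = -(k - 1)*factorial(k + 2)/3**k.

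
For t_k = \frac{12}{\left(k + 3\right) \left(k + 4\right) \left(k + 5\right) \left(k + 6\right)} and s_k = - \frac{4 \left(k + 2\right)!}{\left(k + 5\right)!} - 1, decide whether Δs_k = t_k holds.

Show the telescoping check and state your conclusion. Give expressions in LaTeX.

s_(k+1) = -4*factorial(k + 3)/factorial(k + 6) - 1
s_(k+1) − s_k = 12/((k + 3)*(k + 4)*(k + 5)*(k + 6))
(s_(k+1) − s_k) − t_k = 0

valid; difference matches t_k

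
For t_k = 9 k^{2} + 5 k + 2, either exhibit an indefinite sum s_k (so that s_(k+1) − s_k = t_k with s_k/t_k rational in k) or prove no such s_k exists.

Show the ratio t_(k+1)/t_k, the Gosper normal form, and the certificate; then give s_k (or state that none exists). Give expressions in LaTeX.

s_k = k \left(3 k^{2} - 2 k + 1\right)

The ratio is (9*k**2 + 23*k + 16)/(9*k**2 + 5*k + 2).
Normal form (A,B,C) = (1, 1, k**2 + 5*k/9 + 2/9).
Key eq: (1)·f(k+1) = (1)·f(k) + (k**2 + 5*k/9 + 2/9).
Degrees (0,0,2) ⇒ d ≤ 3.
Coefficient equations give f(k) = k*(3*k**2 - 2*k + 1)/9.
R(k) = B(k−1)·f(k)/C(k) = k*(3*k**2 - 2*k + 1)/(9*k**2 + 5*k + 2); s_k = R·t_k = k*(3*k**2 - 2*k + 1).
Check: Δs_k = 9*k**2 + 5*k + 2. ✓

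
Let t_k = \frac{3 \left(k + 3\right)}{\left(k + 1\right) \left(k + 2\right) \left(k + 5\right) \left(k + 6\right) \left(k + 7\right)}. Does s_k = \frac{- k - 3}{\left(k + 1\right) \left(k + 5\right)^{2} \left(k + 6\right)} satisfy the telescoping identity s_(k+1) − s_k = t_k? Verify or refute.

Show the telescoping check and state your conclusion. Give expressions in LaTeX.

s_(k+1) = (-k - 4)/((k + 2)*(k + 6)**2*(k + 7))
s_(k+1) − s_k = (-(k + 1)*(k + 4)*(k + 5)**2 + (k + 2)*(k + 3)*(k + 6)*(k + 7))/((k + 1)*(k + 2)*(k + 5)**2*(k + 6)**2*(k + 7))
(s_(k+1) − s_k) − t_k = 2*(-4*k**2 - 33*k - 59)/(k**7 + 32*k**6 + 424*k**5 + 2990*k**4 + 11971*k**3 + 26714*k**2 + 29940*k + 12600)

Invalid: residual \frac{2 \left(- 4 k^{2} - 33 k - 59\right)}{k^{7} + 32 k^{6} + 424 k^{5} + 2990 k^{4} + 11971 k^{3} + 26714 k^{2} + 29940 k + 12600} ≠ 0.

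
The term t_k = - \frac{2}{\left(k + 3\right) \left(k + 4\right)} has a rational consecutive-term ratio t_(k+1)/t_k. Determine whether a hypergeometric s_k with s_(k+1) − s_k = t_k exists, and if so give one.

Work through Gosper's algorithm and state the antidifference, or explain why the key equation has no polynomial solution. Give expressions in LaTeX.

The ratio is (k + 3)/(k + 5).
Gosper form: A/B · C(k+1)/C(k) with A=k + 3, B=k + 5, C=1.
Solve (k + 3)·f(k+1) − (k + 4)·f(k) = 1.
Degrees (1,1,0) ⇒ d ≤ 1.
Solve for f: f(k) = k/3 (degree 1 ≤ 1).
So s_k = (B(k−1)f/C)·t_k = (k*(k + 4)/3)·t_k = -2*k/(3*k + 9).
Δs = -2/(k**2 + 7*k + 12), as required.

s_k = - \frac{2 k}{3 k + 9}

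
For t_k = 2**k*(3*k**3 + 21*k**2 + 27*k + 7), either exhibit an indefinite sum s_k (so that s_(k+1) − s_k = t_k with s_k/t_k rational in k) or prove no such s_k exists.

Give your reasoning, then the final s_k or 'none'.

s_k = 2**k*(3*k**3 + 3*k**2 - 3*k + 1)

t_(k+1)/t_k = 2*(3*k**3 + 30*k**2 + 78*k + 58)/(3*k**3 + 21*k**2 + 27*k + 7).
Normal form (A,B,C) = (2, 1, k**3 + 7*k**2 + 9*k + 7/3).
Key eq: (2)·f(k+1) = (1)·f(k) + (k**3 + 7*k**2 + 9*k + 7/3).
d = 3 from the (0,0,3) case.
A polynomial solution: f(k) = (3*k**3 + 3*k**2 - 3*k + 1)/3.
Then R = B(k−1)f/C = (3*k**3 + 3*k**2 - 3*k + 1)/(3*k**3 + 21*k**2 + 27*k + 7), so s_k = R(k)·t_k = 2**k*(3*k**3 + 3*k**2 - 3*k + 1).
Verify: 2**k*(3*k**3 + 21*k**2 + 27*k + 7) matches t_k.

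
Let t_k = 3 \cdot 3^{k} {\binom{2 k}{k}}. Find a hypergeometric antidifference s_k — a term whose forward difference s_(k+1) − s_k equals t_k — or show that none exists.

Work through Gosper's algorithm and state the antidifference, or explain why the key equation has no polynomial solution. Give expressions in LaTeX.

no hypergeometric antidifference exists

Step 1: r(k) = 6*(2*k + 1)/(k + 1).
So A=12*k + 6 and B=k + 1, with C=1.
Set up (12*k + 6)·f(k+1) − (k)·f(k) − (1) = 0.
d = -1 from the (1,1,0) case.
Negative degree bound (-1): no f exists, t_k not Gosper-summable.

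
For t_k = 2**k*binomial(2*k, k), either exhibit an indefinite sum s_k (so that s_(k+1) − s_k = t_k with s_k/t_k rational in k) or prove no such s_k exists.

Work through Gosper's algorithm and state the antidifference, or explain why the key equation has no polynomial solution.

Compute t_(k+1)/t_k: get 4*(2*k + 1)/(k + 1).
A = 8*k + 4, B = k + 1, C = 1.
Solve (8*k + 4)·f(k+1) − (k)·f(k) = 1.
d = -1 from the (1,1,0) case.
Bound -1 < 0, so the key equation has no polynomial solution.

not Gosper-summable; s_k does not exist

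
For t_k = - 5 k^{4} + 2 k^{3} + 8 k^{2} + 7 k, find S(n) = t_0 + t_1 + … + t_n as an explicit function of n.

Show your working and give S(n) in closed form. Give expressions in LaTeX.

The ratio is (5*k**4 + 18*k**3 + 16*k**2 - 9*k - 12)/(k*(5*k**3 - 2*k**2 - 8*k - 7)).
Normal form (A,B,C) = (1, 1, k**4 - 2*k**3/5 - 8*k**2/5 - 7*k/5).
Solve (1)·f(k+1) − (1)·f(k) = k**4 - 2*k**3/5 - 8*k**2/5 - 7*k/5.
Bound: deg f ≤ 5.
Solve for f: f(k) = k*(k - 1)*(k**3 - 2*k**2 - 2*k - 2)/5 (degree 5 ≤ 5).
Then R = B(k−1)f/C = (k - 1)*(k**3 - 2*k**2 - 2*k - 2)/(5*k**3 - 2*k**2 - 8*k - 7), so s_k = R(k)·t_k = k*(-k**4 + 3*k**3 - 2).
Check: Δs_k = k*(-5*k**3 + 2*k**2 + 8*k + 7). ✓
s_(n+1) = n*(-n**4 - 2*n**3 + 2*n**2 + 8*n + 5) and s_(0) = 0, so S(n) = n*(-n**4 - 2*n**3 + 2*n**2 + 8*n + 5).

S(n) = n \left(- n^{4} - 2 n^{3} + 2 n^{2} + 8 n + 5\right)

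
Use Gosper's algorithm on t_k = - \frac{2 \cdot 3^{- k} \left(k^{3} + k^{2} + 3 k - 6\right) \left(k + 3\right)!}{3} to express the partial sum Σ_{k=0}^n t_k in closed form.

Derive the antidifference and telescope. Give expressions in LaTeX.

S(n) = -24 - \frac{2 \cdot 3^{- n} n^{2} \left(n + 4\right)!}{3} + 2 \cdot 3^{- n} \left(n + 4\right)!

Compute t_(k+1)/t_k: get (k + 4)*(3*k + (k + 1)**3 + (k + 1)**2 - 3)/(3*(k**3 + k**2 + 3*k - 6)).
Take A(k)=k/3 + 4/3, B(k)=1, C(k)=k**3 + k**2 + 3*k - 6.
Set up (k/3 + 4/3)·f(k+1) − (1)·f(k) − (k**3 + k**2 + 3*k - 6) = 0.
Bound: deg f ≤ 2.
Match coefficients ⇒ f(k) = 3*(k**2 - 2*k - 2).
So s_k = (B(k−1)f/C)·t_k = (3*(k**2 - 2*k - 2)/(k**3 + k**2 + 3*k - 6))·t_k = 2*(-k**2 + 2*k + 2)*factorial(k + 3)/3**k.
Check: Δs_k = -2*(k**3 + k**2 + 3*k - 6)*factorial(k + 3)/(3*3**k). ✓
Telescope: S(n) = s_(n+1) − s_(0) = -2*3**(-n - 1)*(n**2 - 3)*factorial(n + 4) − (24) = -24 - 2*n**2*factorial(n + 4)/(3*3**n) + 2*factorial(n + 4)/3**n.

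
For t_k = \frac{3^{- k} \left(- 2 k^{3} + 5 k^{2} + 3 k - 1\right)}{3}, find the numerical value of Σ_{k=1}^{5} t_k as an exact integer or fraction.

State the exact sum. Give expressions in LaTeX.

Σ = 139/243

The ratio is (2*k**3 + k**2 - 7*k - 5)/(3*(2*k**3 - 5*k**2 - 3*k + 1)).
Factor: A=1/3; B=1; C=k**3 - 5*k**2/2 - 3*k/2 + 1/2.
Need (1/3)·f(k+1) − (1)·f(k) = k**3 - 5*k**2/2 - 3*k/2 + 1/2.
Degrees (0,0,3) ⇒ d ≤ 3.
A polynomial solution: f(k) = -3*k*(k**2 - k - 1)/2.
So s_k = (B(k−1)f/C)·t_k = (-3*k*(k**2 - k - 1)/(2*k**3 - 5*k**2 - 3*k + 1))·t_k = k*(k**2 - k - 1)/3**k.
Verify: (-2*k**3 + 5*k**2 + 3*k - 1)/(3*3**k) matches t_k.
Σ_(k=1)^(5) t_k = s_(6) − s_(1) = 58/243 − (-1/3) = 139/243.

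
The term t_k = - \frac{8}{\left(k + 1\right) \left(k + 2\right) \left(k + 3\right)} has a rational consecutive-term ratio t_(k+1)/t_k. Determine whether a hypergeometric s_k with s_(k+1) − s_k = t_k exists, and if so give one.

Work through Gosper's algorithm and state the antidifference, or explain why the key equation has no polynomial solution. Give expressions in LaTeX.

Compute t_(k+1)/t_k: get (k + 1)/(k + 4).
Factor: A=k + 1; B=k + 4; C=1.
Key eq: (k + 1)·f(k+1) = (k + 3)·f(k) + (1).
Degrees (1,1,0) ⇒ d ≤ 2.
Solve for f: f(k) = k*(k + 3)/4 (degree 2 ≤ 2).
So s_k = (B(k−1)f/C)·t_k = (k*(k + 3)**2/4)·t_k = 2*k*(-k - 3)/((k + 1)*(k + 2)).
Verify: -8/(k**3 + 6*k**2 + 11*k + 6) matches t_k.

s_k = \frac{2 k \left(- k - 3\right)}{\left(k + 1\right) \left(k + 2\right)}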